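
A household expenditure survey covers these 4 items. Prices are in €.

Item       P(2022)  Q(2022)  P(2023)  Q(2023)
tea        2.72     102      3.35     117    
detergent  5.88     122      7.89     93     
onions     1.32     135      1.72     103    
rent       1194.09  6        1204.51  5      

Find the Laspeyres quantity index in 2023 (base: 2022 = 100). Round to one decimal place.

Laspeyres quantity index uses base-period prices as weights.
ΣP(2022)·Q(2023) = 2.72×117 + 5.88×93 + 1.32×103 + 1194.09×5 = 318.24 + 546.84 + 135.96 + 5970.45 = 6971.49
ΣP(2022)·Q(2022) = 2.72×102 + 5.88×122 + 1.32×135 + 1194.09×6 = 277.44 + 717.36 + 178.2 + 7164.54 = 8337.54
Index = 6971.49 / 8337.54 × 100 = 83.6157

83.6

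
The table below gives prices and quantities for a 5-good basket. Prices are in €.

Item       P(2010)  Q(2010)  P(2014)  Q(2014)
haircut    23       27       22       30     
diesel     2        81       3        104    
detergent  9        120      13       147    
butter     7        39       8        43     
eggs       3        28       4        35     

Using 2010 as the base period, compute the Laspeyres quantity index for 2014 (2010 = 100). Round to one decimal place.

118.3

Laspeyres quantity index uses base-period prices as weights.
ΣP(2010)·Q(2014) = 23×30 + 2×104 + 9×147 + 7×43 + 3×35 = 690 + 208 + 1323 + 301 + 105 = 2627
ΣP(2010)·Q(2010) = 23×27 + 2×81 + 9×120 + 7×39 + 3×28 = 621 + 162 + 1080 + 273 + 84 = 2220
Index = 2627 / 2220 × 100 = 118.3333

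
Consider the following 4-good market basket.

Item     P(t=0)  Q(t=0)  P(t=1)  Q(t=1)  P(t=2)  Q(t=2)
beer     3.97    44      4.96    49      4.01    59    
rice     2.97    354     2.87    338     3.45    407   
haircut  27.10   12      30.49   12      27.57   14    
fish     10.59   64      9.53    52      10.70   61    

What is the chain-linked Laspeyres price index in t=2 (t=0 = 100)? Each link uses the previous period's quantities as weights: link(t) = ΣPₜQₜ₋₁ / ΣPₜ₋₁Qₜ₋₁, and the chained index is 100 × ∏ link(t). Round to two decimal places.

107.53

Link t=0→t=1:
ΣP(t=1)Q(t=0) = 4.96×44 + 2.87×354 + 30.49×12 + 9.53×64 = 218.24 + 1015.98 + 365.88 + 609.92 = 2210.02
ΣP(t=0)Q(t=0) = 3.97×44 + 2.97×354 + 27.10×12 + 10.59×64 = 174.68 + 1051.38 + 325.2 + 677.76 = 2229.02
link = 2210.02/2229.02 = 0.991476
Link t=1→t=2:
ΣP(t=2)Q(t=1) = 4.01×49 + 3.45×338 + 27.57×12 + 10.70×52 = 196.49 + 1166.1 + 330.84 + 556.4 = 2249.83
ΣP(t=1)Q(t=1) = 4.96×49 + 2.87×338 + 30.49×12 + 9.53×52 = 243.04 + 970.06 + 365.88 + 495.56 = 2074.54
link = 2249.83/2074.54 = 1.084496
Chained index = 100 × 0.991476 × 1.084496 = 107.5252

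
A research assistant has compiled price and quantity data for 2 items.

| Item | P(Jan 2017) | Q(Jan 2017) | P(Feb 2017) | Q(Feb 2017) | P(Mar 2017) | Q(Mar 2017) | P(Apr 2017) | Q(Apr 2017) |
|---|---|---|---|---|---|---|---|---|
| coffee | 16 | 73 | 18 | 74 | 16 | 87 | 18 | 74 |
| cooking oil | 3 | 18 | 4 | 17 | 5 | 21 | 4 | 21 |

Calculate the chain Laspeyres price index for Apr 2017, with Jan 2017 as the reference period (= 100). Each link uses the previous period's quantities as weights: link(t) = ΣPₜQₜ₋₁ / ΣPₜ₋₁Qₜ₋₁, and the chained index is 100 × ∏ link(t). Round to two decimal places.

Link Jan 2017→Feb 2017:
ΣP(Feb 2017)Q(Jan 2017) = 18×73 + 4×18 = 1314 + 72 = 1386
ΣP(Jan 2017)Q(Jan 2017) = 16×73 + 3×18 = 1168 + 54 = 1222
link = 1386/1222 = 1.134206
Link Feb 2017→Mar 2017:
ΣP(Mar 2017)Q(Feb 2017) = 16×74 + 5×17 = 1184 + 85 = 1269
ΣP(Feb 2017)Q(Feb 2017) = 18×74 + 4×17 = 1332 + 68 = 1400
link = 1269/1400 = 0.906429
Link Mar 2017→Apr 2017:
ΣP(Apr 2017)Q(Mar 2017) = 18×87 + 4×21 = 1566 + 84 = 1650
ΣP(Mar 2017)Q(Mar 2017) = 16×87 + 5×21 = 1392 + 105 = 1497
link = 1650/1497 = 1.102204
Chained index = 100 × 1.134206 × 0.906429 × 1.102204 = 113.3151

113.32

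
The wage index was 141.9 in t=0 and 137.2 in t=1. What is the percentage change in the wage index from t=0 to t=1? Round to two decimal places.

Change = (137.2 − 141.9) / 141.9 × 100
       = -4.7 / 141.9 × 100 = -3.3122%

-3.31%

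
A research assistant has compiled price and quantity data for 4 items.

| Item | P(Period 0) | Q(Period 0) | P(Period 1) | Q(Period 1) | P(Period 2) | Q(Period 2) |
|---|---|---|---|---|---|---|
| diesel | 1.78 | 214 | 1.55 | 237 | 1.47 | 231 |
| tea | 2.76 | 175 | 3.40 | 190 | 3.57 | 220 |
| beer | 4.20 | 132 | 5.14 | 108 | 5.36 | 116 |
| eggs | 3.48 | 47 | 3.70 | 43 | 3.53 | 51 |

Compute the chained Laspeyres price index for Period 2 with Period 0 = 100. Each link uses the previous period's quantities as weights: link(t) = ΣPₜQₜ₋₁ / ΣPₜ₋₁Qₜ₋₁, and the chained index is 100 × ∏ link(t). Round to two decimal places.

Link Period 0→Period 1:
ΣP(Period 1)Q(Period 0) = 1.55×214 + 3.40×175 + 5.14×132 + 3.70×47 = 331.7 + 595 + 678.48 + 173.9 = 1779.08
ΣP(Period 0)Q(Period 0) = 1.78×214 + 2.76×175 + 4.20×132 + 3.48×47 = 380.92 + 483 + 554.4 + 163.56 = 1581.88
link = 1779.08/1581.88 = 1.124662
Link Period 1→Period 2:
ΣP(Period 2)Q(Period 1) = 1.47×237 + 3.57×190 + 5.36×108 + 3.53×43 = 348.39 + 678.3 + 578.88 + 151.79 = 1757.36
ΣP(Period 1)Q(Period 1) = 1.55×237 + 3.40×190 + 5.14×108 + 3.70×43 = 367.35 + 646 + 555.12 + 159.1 = 1727.57
link = 1757.36/1727.57 = 1.017244
Chained index = 100 × 1.124662 × 1.017244 = 114.4055

114.41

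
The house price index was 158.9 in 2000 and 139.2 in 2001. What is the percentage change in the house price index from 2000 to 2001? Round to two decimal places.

-12.40%

Change = (139.2 − 158.9) / 158.9 × 100
       = -19.7 / 158.9 × 100 = -12.3977%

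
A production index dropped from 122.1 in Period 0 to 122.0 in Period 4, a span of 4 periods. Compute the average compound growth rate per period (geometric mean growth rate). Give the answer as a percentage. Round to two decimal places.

-0.02%

Growth factor = (122.0/122.1)^(1/4) = (0.999181)^(1/4) = 0.999795
Growth rate = 0.999795 − 1 = -0.000205 = -0.0205%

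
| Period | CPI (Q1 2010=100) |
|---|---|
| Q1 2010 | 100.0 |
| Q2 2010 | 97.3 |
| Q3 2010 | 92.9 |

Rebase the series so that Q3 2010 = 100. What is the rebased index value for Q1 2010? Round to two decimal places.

107.64

Rebased(Q1 2010) = 100.0 / 92.9 × 100 = 107.6426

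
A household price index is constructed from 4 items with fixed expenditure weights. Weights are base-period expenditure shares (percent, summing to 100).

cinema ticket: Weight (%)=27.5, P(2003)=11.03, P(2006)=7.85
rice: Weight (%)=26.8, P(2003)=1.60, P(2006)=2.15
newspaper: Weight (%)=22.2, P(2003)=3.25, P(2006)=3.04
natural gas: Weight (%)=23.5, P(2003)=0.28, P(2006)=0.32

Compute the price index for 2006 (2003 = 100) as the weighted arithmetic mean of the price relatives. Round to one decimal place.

103.2

cinema ticket: 27.5 × (7.85/11.03) = 27.5 × 0.711695 = 19.5716
rice: 26.8 × (2.15/1.60) = 26.8 × 1.343750 = 36.0125
newspaper: 22.2 × (3.04/3.25) = 22.2 × 0.935385 = 20.7655
natural gas: 23.5 × (0.32/0.28) = 23.5 × 1.142857 = 26.8571
Index = Σ wᵢ·(p₁ᵢ/p₀ᵢ) = 19.5716 + 36.0125 + 20.7655 + 26.8571 = 103.2068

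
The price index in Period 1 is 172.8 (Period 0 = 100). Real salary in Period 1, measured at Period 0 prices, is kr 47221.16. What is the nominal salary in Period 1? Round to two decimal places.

81598.16

Nominal = Real × (Index/100) = 47221.16 × (172.8/100)
        = 47221.16 × 1.728 = 81598.1645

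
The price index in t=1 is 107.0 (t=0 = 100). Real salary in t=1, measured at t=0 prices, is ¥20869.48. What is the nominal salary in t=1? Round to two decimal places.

Nominal = Real × (Index/100) = 20869.48 × (107.0/100)
        = 20869.48 × 1.070 = 22330.3436

22330.34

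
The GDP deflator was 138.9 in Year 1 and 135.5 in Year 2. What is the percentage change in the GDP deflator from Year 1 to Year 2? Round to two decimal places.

Change = (135.5 − 138.9) / 138.9 × 100
       = -3.4 / 138.9 × 100 = -2.4478%

-2.45%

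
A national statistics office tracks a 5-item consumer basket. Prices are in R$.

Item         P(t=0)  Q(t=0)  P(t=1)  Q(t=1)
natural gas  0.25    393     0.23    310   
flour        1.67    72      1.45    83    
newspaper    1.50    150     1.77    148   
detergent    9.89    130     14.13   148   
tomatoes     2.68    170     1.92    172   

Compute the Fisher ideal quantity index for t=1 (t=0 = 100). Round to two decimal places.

108.86

Laspeyres component (base-period weights):
ΣP(t=0)Q(t=1) = 0.25×310 + 1.67×83 + 1.50×148 + 9.89×148 + 2.68×172 = 77.5 + 138.61 + 222 + 1463.72 + 460.96 = 2362.79
ΣP(t=0)Q(t=0) = 0.25×393 + 1.67×72 + 1.50×150 + 9.89×130 + 2.68×170 = 98.25 + 120.24 + 225 + 1285.7 + 455.6 = 2184.79
L = 2362.79 / 2184.79 × 100 = 108.1472
Paasche component (current-period weights):
ΣP(t=1)Q(t=1) = 0.23×310 + 1.45×83 + 1.77×148 + 14.13×148 + 1.92×172 = 71.3 + 120.35 + 261.96 + 2091.24 + 330.24 = 2875.09
ΣP(t=1)Q(t=0) = 0.23×393 + 1.45×72 + 1.77×150 + 14.13×130 + 1.92×170 = 90.39 + 104.4 + 265.5 + 1836.9 + 326.4 = 2623.59
P = 2875.09 / 2623.59 × 100 = 109.5861
Fisher = √(L × P) = √(108.1472 × 109.5861) = 108.8643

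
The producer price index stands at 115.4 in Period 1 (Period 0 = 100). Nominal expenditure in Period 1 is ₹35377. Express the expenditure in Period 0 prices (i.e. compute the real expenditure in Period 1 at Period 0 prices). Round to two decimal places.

30655.98

Real = Nominal ÷ (Index/100) = 35377 ÷ (115.4/100)
     = 35377 ÷ 1.154 = 30655.9792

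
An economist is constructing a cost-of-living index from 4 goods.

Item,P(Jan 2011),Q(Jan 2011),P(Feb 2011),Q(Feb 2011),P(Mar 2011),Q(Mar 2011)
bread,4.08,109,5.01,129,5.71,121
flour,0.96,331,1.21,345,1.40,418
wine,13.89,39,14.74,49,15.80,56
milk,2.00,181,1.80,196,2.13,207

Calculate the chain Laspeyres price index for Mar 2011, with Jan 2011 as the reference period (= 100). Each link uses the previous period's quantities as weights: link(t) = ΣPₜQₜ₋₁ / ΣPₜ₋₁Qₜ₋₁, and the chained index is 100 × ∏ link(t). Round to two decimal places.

124.99

Link Jan 2011→Feb 2011:
ΣP(Feb 2011)Q(Jan 2011) = 5.01×109 + 1.21×331 + 14.74×39 + 1.80×181 = 546.09 + 400.51 + 574.86 + 325.8 = 1847.26
ΣP(Jan 2011)Q(Jan 2011) = 4.08×109 + 0.96×331 + 13.89×39 + 2.00×181 = 444.72 + 317.76 + 541.71 + 362 = 1666.19
link = 1847.26/1666.19 = 1.108673
Link Feb 2011→Mar 2011:
ΣP(Mar 2011)Q(Feb 2011) = 5.71×129 + 1.40×345 + 15.80×49 + 2.13×196 = 736.59 + 483 + 774.2 + 417.48 = 2411.27
ΣP(Feb 2011)Q(Feb 2011) = 5.01×129 + 1.21×345 + 14.74×49 + 1.80×196 = 646.29 + 417.45 + 722.26 + 352.8 = 2138.8
link = 2411.27/2138.8 = 1.127394
Chained index = 100 × 1.108673 × 1.127394 = 124.9911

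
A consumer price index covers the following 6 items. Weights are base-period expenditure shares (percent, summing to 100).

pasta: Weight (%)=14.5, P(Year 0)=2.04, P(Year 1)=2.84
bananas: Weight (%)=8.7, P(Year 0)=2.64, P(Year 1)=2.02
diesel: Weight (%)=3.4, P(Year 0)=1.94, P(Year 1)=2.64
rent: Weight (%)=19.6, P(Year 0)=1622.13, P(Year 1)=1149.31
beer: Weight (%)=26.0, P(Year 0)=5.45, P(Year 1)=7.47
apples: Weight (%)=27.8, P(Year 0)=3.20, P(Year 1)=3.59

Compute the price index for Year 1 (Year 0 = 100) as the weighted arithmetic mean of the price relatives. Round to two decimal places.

112.18

pasta: 14.5 × (2.84/2.04) = 14.5 × 1.392157 = 20.1863
bananas: 8.7 × (2.02/2.64) = 8.7 × 0.765152 = 6.6568
diesel: 3.4 × (2.64/1.94) = 3.4 × 1.360825 = 4.6268
rent: 19.6 × (1149.31/1622.13) = 19.6 × 0.708519 = 13.8870
beer: 26.0 × (7.47/5.45) = 26.0 × 1.370642 = 35.6367
apples: 27.8 × (3.59/3.20) = 27.8 × 1.121875 = 31.1881
Index = Σ wᵢ·(p₁ᵢ/p₀ᵢ) = 20.1863 + 6.6568 + 4.6268 + 13.8870 + 35.6367 + 31.1881 = 112.1817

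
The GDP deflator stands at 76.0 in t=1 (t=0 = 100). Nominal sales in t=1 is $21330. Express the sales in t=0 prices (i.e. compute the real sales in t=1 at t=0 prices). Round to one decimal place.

Real = Nominal ÷ (Index/100) = 21330 ÷ (76.0/100)
     = 21330 ÷ 0.760 = 28065.7895

28065.8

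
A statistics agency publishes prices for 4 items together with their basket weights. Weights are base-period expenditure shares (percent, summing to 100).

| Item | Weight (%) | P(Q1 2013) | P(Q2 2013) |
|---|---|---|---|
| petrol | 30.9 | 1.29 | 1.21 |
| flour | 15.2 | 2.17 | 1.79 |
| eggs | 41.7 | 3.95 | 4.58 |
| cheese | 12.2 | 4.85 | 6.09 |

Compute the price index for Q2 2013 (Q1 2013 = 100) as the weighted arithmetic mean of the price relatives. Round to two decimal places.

petrol: 30.9 × (1.21/1.29) = 30.9 × 0.937984 = 28.9837
flour: 15.2 × (1.79/2.17) = 15.2 × 0.824885 = 12.5382
eggs: 41.7 × (4.58/3.95) = 41.7 × 1.159494 = 48.3509
cheese: 12.2 × (6.09/4.85) = 12.2 × 1.255670 = 15.3192
Index = Σ wᵢ·(p₁ᵢ/p₀ᵢ) = 28.9837 + 12.5382 + 48.3509 + 15.3192 = 105.1920

105.19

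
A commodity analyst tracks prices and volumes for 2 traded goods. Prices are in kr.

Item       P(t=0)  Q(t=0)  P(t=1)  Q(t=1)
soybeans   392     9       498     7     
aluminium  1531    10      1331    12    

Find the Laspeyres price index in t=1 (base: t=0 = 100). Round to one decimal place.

Laspeyres price index uses base-period quantities as weights.
ΣP(t=1)·Q(t=0) = 498×9 + 1331×10 = 4482 + 13310 = 17792
ΣP(t=0)·Q(t=0) = 392×9 + 1531×10 = 3528 + 15310 = 18838
Index = 17792 / 18838 × 100 = 94.4474

94.4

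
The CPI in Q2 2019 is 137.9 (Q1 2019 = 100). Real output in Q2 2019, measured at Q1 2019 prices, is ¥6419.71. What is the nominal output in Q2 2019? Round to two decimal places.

8852.78

Nominal = Real × (Index/100) = 6419.71 × (137.9/100)
        = 6419.71 × 1.379 = 8852.7801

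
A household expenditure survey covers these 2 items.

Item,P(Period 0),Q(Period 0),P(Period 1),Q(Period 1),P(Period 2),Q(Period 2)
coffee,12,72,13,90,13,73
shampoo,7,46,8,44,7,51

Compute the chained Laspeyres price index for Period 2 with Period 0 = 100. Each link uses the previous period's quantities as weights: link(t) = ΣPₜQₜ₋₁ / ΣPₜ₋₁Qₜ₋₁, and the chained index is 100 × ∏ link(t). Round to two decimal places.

Link Period 0→Period 1:
ΣP(Period 1)Q(Period 0) = 13×72 + 8×46 = 936 + 368 = 1304
ΣP(Period 0)Q(Period 0) = 12×72 + 7×46 = 864 + 322 = 1186
link = 1304/1186 = 1.099494
Link Period 1→Period 2:
ΣP(Period 2)Q(Period 1) = 13×90 + 7×44 = 1170 + 308 = 1478
ΣP(Period 1)Q(Period 1) = 13×90 + 8×44 = 1170 + 352 = 1522
link = 1478/1522 = 0.971091
Chained index = 100 × 1.099494 × 0.971091 = 106.7708

106.77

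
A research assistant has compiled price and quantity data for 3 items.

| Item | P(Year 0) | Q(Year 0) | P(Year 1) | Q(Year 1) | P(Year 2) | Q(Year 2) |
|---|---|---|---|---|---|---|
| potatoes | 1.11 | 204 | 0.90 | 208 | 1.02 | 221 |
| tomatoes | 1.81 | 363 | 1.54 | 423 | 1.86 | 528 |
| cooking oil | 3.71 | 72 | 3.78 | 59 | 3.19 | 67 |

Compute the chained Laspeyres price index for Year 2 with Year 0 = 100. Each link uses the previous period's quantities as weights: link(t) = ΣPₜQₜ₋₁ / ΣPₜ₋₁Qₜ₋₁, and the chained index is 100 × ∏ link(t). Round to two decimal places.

98.62

Link Year 0→Year 1:
ΣP(Year 1)Q(Year 0) = 0.90×204 + 1.54×363 + 3.78×72 = 183.6 + 559.02 + 272.16 = 1014.78
ΣP(Year 0)Q(Year 0) = 1.11×204 + 1.81×363 + 3.71×72 = 226.44 + 657.03 + 267.12 = 1150.59
link = 1014.78/1150.59 = 0.881965
Link Year 1→Year 2:
ΣP(Year 2)Q(Year 1) = 1.02×208 + 1.86×423 + 3.19×59 = 212.16 + 786.78 + 188.21 = 1187.15
ΣP(Year 1)Q(Year 1) = 0.90×208 + 1.54×423 + 3.78×59 = 187.2 + 651.42 + 223.02 = 1061.64
link = 1187.15/1061.64 = 1.118223
Chained index = 100 × 0.881965 × 1.118223 = 98.6233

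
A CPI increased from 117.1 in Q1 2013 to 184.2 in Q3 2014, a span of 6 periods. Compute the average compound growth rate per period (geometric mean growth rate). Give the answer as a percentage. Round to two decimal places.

7.84%

Growth factor = (184.2/117.1)^(1/6) = (1.573015)^(1/6) = 1.078422
Growth rate = 1.078422 − 1 = 0.078422 = 7.8422%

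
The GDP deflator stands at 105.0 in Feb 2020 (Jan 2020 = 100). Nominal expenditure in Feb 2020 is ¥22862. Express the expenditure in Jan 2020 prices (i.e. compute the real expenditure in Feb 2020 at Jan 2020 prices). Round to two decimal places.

Real = Nominal ÷ (Index/100) = 22862 ÷ (105.0/100)
     = 22862 ÷ 1.050 = 21773.3333

21773.33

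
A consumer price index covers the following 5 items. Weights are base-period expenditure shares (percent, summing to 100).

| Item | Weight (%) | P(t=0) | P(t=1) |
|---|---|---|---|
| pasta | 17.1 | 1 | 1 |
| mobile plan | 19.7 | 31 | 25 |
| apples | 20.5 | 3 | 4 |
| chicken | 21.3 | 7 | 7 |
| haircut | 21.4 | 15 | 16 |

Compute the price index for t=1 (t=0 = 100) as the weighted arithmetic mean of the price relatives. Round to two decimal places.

pasta: 17.1 × (1/1) = 17.1 × 1.000000 = 17.1000
mobile plan: 19.7 × (25/31) = 19.7 × 0.806452 = 15.8871
apples: 20.5 × (4/3) = 20.5 × 1.333333 = 27.3333
chicken: 21.3 × (7/7) = 21.3 × 1.000000 = 21.3000
haircut: 21.4 × (16/15) = 21.4 × 1.066667 = 22.8267
Index = Σ wᵢ·(p₁ᵢ/p₀ᵢ) = 17.1000 + 15.8871 + 27.3333 + 21.3000 + 22.8267 = 104.4471

104.45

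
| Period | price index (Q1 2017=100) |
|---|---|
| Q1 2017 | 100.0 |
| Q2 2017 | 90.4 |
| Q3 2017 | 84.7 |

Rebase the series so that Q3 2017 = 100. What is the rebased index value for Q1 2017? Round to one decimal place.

Rebased(Q1 2017) = 100.0 / 84.7 × 100 = 118.0638

118.1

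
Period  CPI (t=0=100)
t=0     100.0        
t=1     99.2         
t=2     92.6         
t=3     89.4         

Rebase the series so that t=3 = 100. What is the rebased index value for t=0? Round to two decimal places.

Rebased(t=0) = 100.0 / 89.4 × 100 = 111.8568

111.86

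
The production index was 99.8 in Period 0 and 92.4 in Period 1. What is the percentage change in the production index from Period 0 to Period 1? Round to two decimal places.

Change = (92.4 − 99.8) / 99.8 × 100
       = -7.4 / 99.8 × 100 = -7.4148%

-7.41%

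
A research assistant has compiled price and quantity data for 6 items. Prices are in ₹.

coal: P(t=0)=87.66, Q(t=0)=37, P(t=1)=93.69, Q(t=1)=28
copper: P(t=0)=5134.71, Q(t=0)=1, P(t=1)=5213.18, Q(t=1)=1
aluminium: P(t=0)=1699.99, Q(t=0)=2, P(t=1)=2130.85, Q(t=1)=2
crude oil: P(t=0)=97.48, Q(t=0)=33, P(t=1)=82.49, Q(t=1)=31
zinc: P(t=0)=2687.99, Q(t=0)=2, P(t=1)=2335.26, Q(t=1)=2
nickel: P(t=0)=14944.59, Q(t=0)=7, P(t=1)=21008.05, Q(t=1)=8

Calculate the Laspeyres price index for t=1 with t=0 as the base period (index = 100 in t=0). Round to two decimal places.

Laspeyres price index uses base-period quantities as weights.
ΣP(t=1)·Q(t=0) = 93.69×37 + 5213.18×1 + 2130.85×2 + 82.49×33 + 2335.26×2 + 21008.05×7 = 3466.53 + 5213.18 + 4261.7 + 2722.17 + 4670.52 + 147056.35 = 167390.45
ΣP(t=0)·Q(t=0) = 87.66×37 + 5134.71×1 + 1699.99×2 + 97.48×33 + 2687.99×2 + 14944.59×7 = 3243.42 + 5134.71 + 3399.98 + 3216.84 + 5375.98 + 104612.13 = 124983.06
Index = 167390.45 / 124983.06 × 100 = 133.9305

133.93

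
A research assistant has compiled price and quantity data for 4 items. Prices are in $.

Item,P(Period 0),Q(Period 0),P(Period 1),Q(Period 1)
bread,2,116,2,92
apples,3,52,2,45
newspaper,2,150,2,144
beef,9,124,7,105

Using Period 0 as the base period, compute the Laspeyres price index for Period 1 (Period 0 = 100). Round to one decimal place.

Laspeyres price index uses base-period quantities as weights.
ΣP(Period 1)·Q(Period 0) = 2×116 + 2×52 + 2×150 + 7×124 = 232 + 104 + 300 + 868 = 1504
ΣP(Period 0)·Q(Period 0) = 2×116 + 3×52 + 2×150 + 9×124 = 232 + 156 + 300 + 1116 = 1804
Index = 1504 / 1804 × 100 = 83.3703

83.4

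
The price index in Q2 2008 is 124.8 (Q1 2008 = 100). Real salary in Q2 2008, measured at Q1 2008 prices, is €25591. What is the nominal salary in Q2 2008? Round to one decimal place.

31937.6

Nominal = Real × (Index/100) = 25591 × (124.8/100)
        = 25591 × 1.248 = 31937.5680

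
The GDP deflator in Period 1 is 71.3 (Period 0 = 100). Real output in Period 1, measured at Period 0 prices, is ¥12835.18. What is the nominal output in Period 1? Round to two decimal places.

9151.48

Nominal = Real × (Index/100) = 12835.18 × (71.3/100)
        = 12835.18 × 0.713 = 9151.4833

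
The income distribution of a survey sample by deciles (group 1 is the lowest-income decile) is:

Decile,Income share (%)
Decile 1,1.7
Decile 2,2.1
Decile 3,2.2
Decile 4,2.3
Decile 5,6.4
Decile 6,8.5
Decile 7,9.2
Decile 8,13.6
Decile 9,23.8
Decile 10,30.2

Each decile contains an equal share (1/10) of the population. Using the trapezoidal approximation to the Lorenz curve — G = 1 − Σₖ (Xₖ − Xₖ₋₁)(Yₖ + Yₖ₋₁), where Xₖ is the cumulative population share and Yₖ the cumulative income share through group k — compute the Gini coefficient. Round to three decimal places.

Cumulative income shares Yₖ: 0.0170, 0.0380, 0.0600, 0.0830, 0.1470, 0.2320, 0.3240, 0.4600, 0.6980, 1.0000
Σ (Xₖ−Xₖ₋₁)(Yₖ+Yₖ₋₁) = (1/10)(0.0170+0.0000) + (1/10)(0.0380+0.0170) + (1/10)(0.0600+0.0380) + (1/10)(0.0830+0.0600) + (1/10)(0.1470+0.0830) + (1/10)(0.2320+0.1470) + (1/10)(0.3240+0.2320) + (1/10)(0.4600+0.3240) + (1/10)(0.6980+0.4600) + (1/10)(1.0000+0.6980)
  = 0.0017 + 0.0055 + 0.0098 + 0.0143 + 0.0230 + 0.0379 + 0.0556 + 0.0784 + 0.1158 + 0.1698 = 0.5118
G = 1 − 0.5118 = 0.4882

0.488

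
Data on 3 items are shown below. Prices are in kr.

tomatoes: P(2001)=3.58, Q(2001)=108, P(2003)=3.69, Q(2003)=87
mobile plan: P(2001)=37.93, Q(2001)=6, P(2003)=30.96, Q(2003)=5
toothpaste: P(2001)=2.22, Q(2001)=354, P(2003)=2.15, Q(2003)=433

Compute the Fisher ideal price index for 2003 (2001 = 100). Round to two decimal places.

96.15

Laspeyres component (base-period weights):
ΣP(2003)Q(2001) = 3.69×108 + 30.96×6 + 2.15×354 = 398.52 + 185.76 + 761.1 = 1345.38
ΣP(2001)Q(2001) = 3.58×108 + 37.93×6 + 2.22×354 = 386.64 + 227.58 + 785.88 = 1400.1
L = 1345.38 / 1400.1 × 100 = 96.0917
Paasche component (current-period weights):
ΣP(2003)Q(2003) = 3.69×87 + 30.96×5 + 2.15×433 = 321.03 + 154.8 + 930.95 = 1406.78
ΣP(2001)Q(2003) = 3.58×87 + 37.93×5 + 2.22×433 = 311.46 + 189.65 + 961.26 = 1462.37
P = 1406.78 / 1462.37 × 100 = 96.1986
Fisher = √(L × P) = √(96.0917 × 96.1986) = 96.1452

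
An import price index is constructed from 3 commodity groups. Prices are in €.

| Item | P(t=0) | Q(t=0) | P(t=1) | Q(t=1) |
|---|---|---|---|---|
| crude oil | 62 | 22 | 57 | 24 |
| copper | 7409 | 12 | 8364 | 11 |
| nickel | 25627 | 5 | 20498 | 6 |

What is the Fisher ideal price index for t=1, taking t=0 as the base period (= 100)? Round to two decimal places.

92.42

Laspeyres component (base-period weights):
ΣP(t=1)Q(t=0) = 57×22 + 8364×12 + 20498×5 = 1254 + 100368 + 102490 = 204112
ΣP(t=0)Q(t=0) = 62×22 + 7409×12 + 25627×5 = 1364 + 88908 + 128135 = 218407
L = 204112 / 218407 × 100 = 93.4549
Paasche component (current-period weights):
ΣP(t=1)Q(t=1) = 57×24 + 8364×11 + 20498×6 = 1368 + 92004 + 122988 = 216360
ΣP(t=0)Q(t=1) = 62×24 + 7409×11 + 25627×6 = 1488 + 81499 + 153762 = 236749
P = 216360 / 236749 × 100 = 91.3879
Fisher = √(L × P) = √(93.4549 × 91.3879) = 92.4156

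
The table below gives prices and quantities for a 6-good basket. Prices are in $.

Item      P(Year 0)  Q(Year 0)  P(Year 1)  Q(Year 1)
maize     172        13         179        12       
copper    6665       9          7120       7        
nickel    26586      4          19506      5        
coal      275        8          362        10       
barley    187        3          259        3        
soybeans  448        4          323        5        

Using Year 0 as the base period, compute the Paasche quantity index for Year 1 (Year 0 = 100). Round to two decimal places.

Paasche quantity index uses current-period prices as weights.
ΣP(Year 1)·Q(Year 1) = 179×12 + 7120×7 + 19506×5 + 362×10 + 259×3 + 323×5 = 2148 + 49840 + 97530 + 3620 + 777 + 1615 = 155530
ΣP(Year 1)·Q(Year 0) = 179×13 + 7120×9 + 19506×4 + 362×8 + 259×3 + 323×4 = 2327 + 64080 + 78024 + 2896 + 777 + 1292 = 149396
Index = 155530 / 149396 × 100 = 104.1059

104.11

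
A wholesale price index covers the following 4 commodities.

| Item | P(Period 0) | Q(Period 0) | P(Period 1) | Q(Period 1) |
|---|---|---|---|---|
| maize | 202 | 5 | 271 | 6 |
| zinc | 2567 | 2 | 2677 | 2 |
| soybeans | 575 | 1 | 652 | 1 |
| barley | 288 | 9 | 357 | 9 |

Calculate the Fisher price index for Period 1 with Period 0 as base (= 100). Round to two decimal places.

113.78

Laspeyres component (base-period weights):
ΣP(Period 1)Q(Period 0) = 271×5 + 2677×2 + 652×1 + 357×9 = 1355 + 5354 + 652 + 3213 = 10574
ΣP(Period 0)Q(Period 0) = 202×5 + 2567×2 + 575×1 + 288×9 = 1010 + 5134 + 575 + 2592 = 9311
L = 10574 / 9311 × 100 = 113.5646
Paasche component (current-period weights):
ΣP(Period 1)Q(Period 1) = 271×6 + 2677×2 + 652×1 + 357×9 = 1626 + 5354 + 652 + 3213 = 10845
ΣP(Period 0)Q(Period 1) = 202×6 + 2567×2 + 575×1 + 288×9 = 1212 + 5134 + 575 + 2592 = 9513
P = 10845 / 9513 × 100 = 114.0019
Fisher = √(L × P) = √(113.5646 × 114.0019) = 113.7830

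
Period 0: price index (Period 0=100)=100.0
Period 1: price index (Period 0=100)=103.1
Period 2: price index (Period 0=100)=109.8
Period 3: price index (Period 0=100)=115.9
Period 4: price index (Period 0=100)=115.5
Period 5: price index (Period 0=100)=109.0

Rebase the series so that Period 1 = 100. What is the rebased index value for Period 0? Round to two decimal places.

96.99

Rebased(Period 0) = 100.0 / 103.1 × 100 = 96.9932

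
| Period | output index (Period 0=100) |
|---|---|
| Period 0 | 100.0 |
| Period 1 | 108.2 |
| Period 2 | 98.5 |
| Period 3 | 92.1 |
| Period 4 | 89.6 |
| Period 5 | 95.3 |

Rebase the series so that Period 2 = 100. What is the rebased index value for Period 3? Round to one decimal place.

93.5

Rebased(Period 3) = 92.1 / 98.5 × 100 = 93.5025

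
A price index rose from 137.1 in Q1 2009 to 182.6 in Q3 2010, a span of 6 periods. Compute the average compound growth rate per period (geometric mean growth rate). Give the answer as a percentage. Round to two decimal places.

Growth factor = (182.6/137.1)^(1/6) = (1.331875)^(1/6) = 1.048924
Growth rate = 1.048924 − 1 = 0.048924 = 4.8924%

4.89%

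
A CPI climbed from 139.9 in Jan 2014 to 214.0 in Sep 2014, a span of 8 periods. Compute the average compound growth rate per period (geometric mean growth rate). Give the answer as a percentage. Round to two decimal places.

Growth factor = (214.0/139.9)^(1/8) = (1.529664)^(1/8) = 1.054568
Growth rate = 1.054568 − 1 = 0.054568 = 5.4568%

5.46%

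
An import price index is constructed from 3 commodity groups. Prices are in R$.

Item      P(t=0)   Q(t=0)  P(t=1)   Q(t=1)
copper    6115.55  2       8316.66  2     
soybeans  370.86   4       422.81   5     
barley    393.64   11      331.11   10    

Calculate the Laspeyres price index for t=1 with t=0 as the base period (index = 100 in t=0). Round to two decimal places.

121.74

Laspeyres price index uses base-period quantities as weights.
ΣP(t=1)·Q(t=0) = 8316.66×2 + 422.81×4 + 331.11×11 = 16633.32 + 1691.24 + 3642.21 = 21966.77
ΣP(t=0)·Q(t=0) = 6115.55×2 + 370.86×4 + 393.64×11 = 12231.1 + 1483.44 + 4330.04 = 18044.58
Index = 21966.77 / 18044.58 × 100 = 121.7361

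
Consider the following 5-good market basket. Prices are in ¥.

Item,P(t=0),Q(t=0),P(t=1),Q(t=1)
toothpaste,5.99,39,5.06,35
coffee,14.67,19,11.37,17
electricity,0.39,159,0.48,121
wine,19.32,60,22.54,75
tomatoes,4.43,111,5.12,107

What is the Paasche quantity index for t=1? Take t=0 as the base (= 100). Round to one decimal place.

110.6

Paasche quantity index uses current-period prices as weights.
ΣP(t=1)·Q(t=1) = 5.06×35 + 11.37×17 + 0.48×121 + 22.54×75 + 5.12×107 = 177.1 + 193.29 + 58.08 + 1690.5 + 547.84 = 2666.81
ΣP(t=1)·Q(t=0) = 5.06×39 + 11.37×19 + 0.48×159 + 22.54×60 + 5.12×111 = 197.34 + 216.03 + 76.32 + 1352.4 + 568.32 = 2410.41
Index = 2666.81 / 2410.41 × 100 = 110.6372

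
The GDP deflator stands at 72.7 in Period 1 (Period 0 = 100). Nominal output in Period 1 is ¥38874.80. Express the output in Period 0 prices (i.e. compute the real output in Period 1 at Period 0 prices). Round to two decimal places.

53472.90

Real = Nominal ÷ (Index/100) = 38874.80 ÷ (72.7/100)
     = 38874.80 ÷ 0.727 = 53472.9023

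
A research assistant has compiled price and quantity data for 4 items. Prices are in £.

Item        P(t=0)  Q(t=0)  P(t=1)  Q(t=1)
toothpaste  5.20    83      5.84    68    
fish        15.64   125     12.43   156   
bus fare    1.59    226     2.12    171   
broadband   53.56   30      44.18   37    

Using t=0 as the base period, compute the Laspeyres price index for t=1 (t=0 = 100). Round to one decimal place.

Laspeyres price index uses base-period quantities as weights.
ΣP(t=1)·Q(t=0) = 5.84×83 + 12.43×125 + 2.12×226 + 44.18×30 = 484.72 + 1553.75 + 479.12 + 1325.4 = 3842.99
ΣP(t=0)·Q(t=0) = 5.20×83 + 15.64×125 + 1.59×226 + 53.56×30 = 431.6 + 1955 + 359.34 + 1606.8 = 4352.74
Index = 3842.99 / 4352.74 × 100 = 88.2890

88.3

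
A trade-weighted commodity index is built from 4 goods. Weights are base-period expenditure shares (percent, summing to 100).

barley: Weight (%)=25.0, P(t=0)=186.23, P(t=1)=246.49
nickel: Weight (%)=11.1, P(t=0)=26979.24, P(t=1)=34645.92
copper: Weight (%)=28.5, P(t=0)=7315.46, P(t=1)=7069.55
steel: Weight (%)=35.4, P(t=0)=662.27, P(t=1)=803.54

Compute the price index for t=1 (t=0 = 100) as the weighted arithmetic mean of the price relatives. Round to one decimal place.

117.8

barley: 25.0 × (246.49/186.23) = 25.0 × 1.323578 = 33.0895
nickel: 11.1 × (34645.92/26979.24) = 11.1 × 1.284170 = 14.2543
copper: 28.5 × (7069.55/7315.46) = 28.5 × 0.966385 = 27.5420
steel: 35.4 × (803.54/662.27) = 35.4 × 1.213312 = 42.9512
Index = Σ wᵢ·(p₁ᵢ/p₀ᵢ) = 33.0895 + 14.2543 + 27.5420 + 42.9512 = 117.8369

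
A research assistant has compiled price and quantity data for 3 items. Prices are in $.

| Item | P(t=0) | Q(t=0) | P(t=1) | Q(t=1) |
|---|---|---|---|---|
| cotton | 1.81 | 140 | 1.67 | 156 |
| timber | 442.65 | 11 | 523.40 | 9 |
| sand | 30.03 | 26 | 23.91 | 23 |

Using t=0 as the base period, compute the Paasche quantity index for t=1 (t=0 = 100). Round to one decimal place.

Paasche quantity index uses current-period prices as weights.
ΣP(t=1)·Q(t=1) = 1.67×156 + 523.40×9 + 23.91×23 = 260.52 + 4710.6 + 549.93 = 5521.05
ΣP(t=1)·Q(t=0) = 1.67×140 + 523.40×11 + 23.91×26 = 233.8 + 5757.4 + 621.66 = 6612.86
Index = 5521.05 / 6612.86 × 100 = 83.4896

83.5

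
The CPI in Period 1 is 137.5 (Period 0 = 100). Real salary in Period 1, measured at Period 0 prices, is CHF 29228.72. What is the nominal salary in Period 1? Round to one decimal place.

Nominal = Real × (Index/100) = 29228.72 × (137.5/100)
        = 29228.72 × 1.375 = 40189.4900

40189.5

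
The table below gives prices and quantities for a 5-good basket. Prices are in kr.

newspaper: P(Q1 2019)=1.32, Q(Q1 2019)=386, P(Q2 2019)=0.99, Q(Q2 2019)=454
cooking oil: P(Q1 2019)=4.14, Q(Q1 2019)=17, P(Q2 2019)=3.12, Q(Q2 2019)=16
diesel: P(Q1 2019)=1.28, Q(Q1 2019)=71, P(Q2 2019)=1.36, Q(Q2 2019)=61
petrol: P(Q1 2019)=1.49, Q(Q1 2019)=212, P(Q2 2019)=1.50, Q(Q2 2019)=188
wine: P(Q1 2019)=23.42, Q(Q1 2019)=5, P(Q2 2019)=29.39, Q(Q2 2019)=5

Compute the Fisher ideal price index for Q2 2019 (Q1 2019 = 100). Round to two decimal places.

89.47

Laspeyres component (base-period weights):
ΣP(Q2 2019)Q(Q1 2019) = 0.99×386 + 3.12×17 + 1.36×71 + 1.50×212 + 29.39×5 = 382.14 + 53.04 + 96.56 + 318 + 146.95 = 996.69
ΣP(Q1 2019)Q(Q1 2019) = 1.32×386 + 4.14×17 + 1.28×71 + 1.49×212 + 23.42×5 = 509.52 + 70.38 + 90.88 + 315.88 + 117.1 = 1103.76
L = 996.69 / 1103.76 × 100 = 90.2995
Paasche component (current-period weights):
ΣP(Q2 2019)Q(Q2 2019) = 0.99×454 + 3.12×16 + 1.36×61 + 1.50×188 + 29.39×5 = 449.46 + 49.92 + 82.96 + 282 + 146.95 = 1011.29
ΣP(Q1 2019)Q(Q2 2019) = 1.32×454 + 4.14×16 + 1.28×61 + 1.49×188 + 23.42×5 = 599.28 + 66.24 + 78.08 + 280.12 + 117.1 = 1140.82
P = 1011.29 / 1140.82 × 100 = 88.6459
Fisher = √(L × P) = √(90.2995 × 88.6459) = 89.4689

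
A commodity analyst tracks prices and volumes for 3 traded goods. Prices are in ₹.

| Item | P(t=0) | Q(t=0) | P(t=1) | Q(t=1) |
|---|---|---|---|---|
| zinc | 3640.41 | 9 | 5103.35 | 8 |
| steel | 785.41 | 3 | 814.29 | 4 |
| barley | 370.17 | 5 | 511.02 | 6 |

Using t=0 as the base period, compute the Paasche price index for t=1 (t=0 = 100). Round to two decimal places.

Paasche price index uses current-period quantities as weights.
ΣP(t=1)·Q(t=1) = 5103.35×8 + 814.29×4 + 511.02×6 = 40826.8 + 3257.16 + 3066.12 = 47150.08
ΣP(t=0)·Q(t=1) = 3640.41×8 + 785.41×4 + 370.17×6 = 29123.28 + 3141.64 + 2221.02 = 34485.94
Index = 47150.08 / 34485.94 × 100 = 136.7226

136.72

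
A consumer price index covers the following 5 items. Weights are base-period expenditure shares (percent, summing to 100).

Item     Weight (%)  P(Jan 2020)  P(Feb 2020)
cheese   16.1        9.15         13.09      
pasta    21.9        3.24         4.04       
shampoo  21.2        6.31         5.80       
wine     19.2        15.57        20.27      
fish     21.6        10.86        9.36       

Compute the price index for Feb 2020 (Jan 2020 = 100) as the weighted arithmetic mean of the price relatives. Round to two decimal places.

cheese: 16.1 × (13.09/9.15) = 16.1 × 1.430601 = 23.0327
pasta: 21.9 × (4.04/3.24) = 21.9 × 1.246914 = 27.3074
shampoo: 21.2 × (5.80/6.31) = 21.2 × 0.919176 = 19.4865
wine: 19.2 × (20.27/15.57) = 19.2 × 1.301863 = 24.9958
fish: 21.6 × (9.36/10.86) = 21.6 × 0.861878 = 18.6166
Index = Σ wᵢ·(p₁ᵢ/p₀ᵢ) = 23.0327 + 27.3074 + 19.4865 + 24.9958 + 18.6166 = 113.4389

113.44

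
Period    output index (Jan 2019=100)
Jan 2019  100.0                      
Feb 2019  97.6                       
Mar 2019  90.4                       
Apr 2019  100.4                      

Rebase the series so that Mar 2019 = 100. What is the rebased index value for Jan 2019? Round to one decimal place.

110.6

Rebased(Jan 2019) = 100.0 / 90.4 × 100 = 110.6195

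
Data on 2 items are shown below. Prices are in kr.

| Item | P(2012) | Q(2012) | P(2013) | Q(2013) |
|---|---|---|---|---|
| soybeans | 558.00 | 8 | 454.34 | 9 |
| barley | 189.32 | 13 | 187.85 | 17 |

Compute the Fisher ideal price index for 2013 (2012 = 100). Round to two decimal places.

88.06

Laspeyres component (base-period weights):
ΣP(2013)Q(2012) = 454.34×8 + 187.85×13 = 3634.72 + 2442.05 = 6076.77
ΣP(2012)Q(2012) = 558.00×8 + 189.32×13 = 4464 + 2461.16 = 6925.16
L = 6076.77 / 6925.16 × 100 = 87.7492
Paasche component (current-period weights):
ΣP(2013)Q(2013) = 454.34×9 + 187.85×17 = 4089.06 + 3193.45 = 7282.51
ΣP(2012)Q(2013) = 558.00×9 + 189.32×17 = 5022 + 3218.44 = 8240.44
P = 7282.51 / 8240.44 × 100 = 88.3753
Fisher = √(L × P) = √(87.7492 × 88.3753) = 88.0617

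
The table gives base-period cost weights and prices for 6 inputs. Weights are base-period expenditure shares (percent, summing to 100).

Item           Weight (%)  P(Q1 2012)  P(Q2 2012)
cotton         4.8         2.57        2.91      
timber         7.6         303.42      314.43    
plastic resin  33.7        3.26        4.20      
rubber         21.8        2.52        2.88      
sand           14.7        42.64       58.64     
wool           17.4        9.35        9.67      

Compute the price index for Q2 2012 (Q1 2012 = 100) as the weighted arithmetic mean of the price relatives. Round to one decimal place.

119.9

cotton: 4.8 × (2.91/2.57) = 4.8 × 1.132296 = 5.4350
timber: 7.6 × (314.43/303.42) = 7.6 × 1.036286 = 7.8758
plastic resin: 33.7 × (4.20/3.26) = 33.7 × 1.288344 = 43.4172
rubber: 21.8 × (2.88/2.52) = 21.8 × 1.142857 = 24.9143
sand: 14.7 × (58.64/42.64) = 14.7 × 1.375235 = 20.2159
wool: 17.4 × (9.67/9.35) = 17.4 × 1.034225 = 17.9955
Index = Σ wᵢ·(p₁ᵢ/p₀ᵢ) = 5.4350 + 7.8758 + 43.4172 + 24.9143 + 20.2159 + 17.9955 = 119.8537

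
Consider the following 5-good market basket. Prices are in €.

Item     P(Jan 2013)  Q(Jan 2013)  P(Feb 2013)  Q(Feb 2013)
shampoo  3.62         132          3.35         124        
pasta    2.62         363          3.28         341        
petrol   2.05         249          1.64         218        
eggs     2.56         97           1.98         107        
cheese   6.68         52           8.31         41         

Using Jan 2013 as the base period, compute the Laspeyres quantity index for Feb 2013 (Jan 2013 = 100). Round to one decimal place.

92.2

Laspeyres quantity index uses base-period prices as weights.
ΣP(Jan 2013)·Q(Feb 2013) = 3.62×124 + 2.62×341 + 2.05×218 + 2.56×107 + 6.68×41 = 448.88 + 893.42 + 446.9 + 273.92 + 273.88 = 2337
ΣP(Jan 2013)·Q(Jan 2013) = 3.62×132 + 2.62×363 + 2.05×249 + 2.56×97 + 6.68×52 = 477.84 + 951.06 + 510.45 + 248.32 + 347.36 = 2535.03
Index = 2337 / 2535.03 × 100 = 92.1883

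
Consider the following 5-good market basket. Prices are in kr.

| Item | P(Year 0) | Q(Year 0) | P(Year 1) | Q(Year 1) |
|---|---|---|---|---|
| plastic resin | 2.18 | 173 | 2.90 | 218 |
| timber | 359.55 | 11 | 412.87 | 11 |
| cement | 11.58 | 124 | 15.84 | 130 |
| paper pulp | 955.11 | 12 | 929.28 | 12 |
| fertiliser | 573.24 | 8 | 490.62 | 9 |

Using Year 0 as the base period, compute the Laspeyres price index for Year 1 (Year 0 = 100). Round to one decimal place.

Laspeyres price index uses base-period quantities as weights.
ΣP(Year 1)·Q(Year 0) = 2.90×173 + 412.87×11 + 15.84×124 + 929.28×12 + 490.62×8 = 501.7 + 4541.57 + 1964.16 + 11151.36 + 3924.96 = 22083.75
ΣP(Year 0)·Q(Year 0) = 2.18×173 + 359.55×11 + 11.58×124 + 955.11×12 + 573.24×8 = 377.14 + 3955.05 + 1435.92 + 11461.32 + 4585.92 = 21815.35
Index = 22083.75 / 21815.35 × 100 = 101.2303

101.2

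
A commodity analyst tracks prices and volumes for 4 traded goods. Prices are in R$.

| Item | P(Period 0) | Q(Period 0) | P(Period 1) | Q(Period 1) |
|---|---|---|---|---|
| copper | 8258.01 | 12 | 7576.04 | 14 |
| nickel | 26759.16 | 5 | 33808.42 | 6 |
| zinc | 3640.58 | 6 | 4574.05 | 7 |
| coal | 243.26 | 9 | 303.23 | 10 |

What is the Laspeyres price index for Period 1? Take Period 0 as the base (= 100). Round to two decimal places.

Laspeyres price index uses base-period quantities as weights.
ΣP(Period 1)·Q(Period 0) = 7576.04×12 + 33808.42×5 + 4574.05×6 + 303.23×9 = 90912.48 + 169042.1 + 27444.3 + 2729.07 = 290127.95
ΣP(Period 0)·Q(Period 0) = 8258.01×12 + 26759.16×5 + 3640.58×6 + 243.26×9 = 99096.12 + 133795.8 + 21843.48 + 2189.34 = 256924.74
Index = 290127.95 / 256924.74 × 100 = 112.9233

112.92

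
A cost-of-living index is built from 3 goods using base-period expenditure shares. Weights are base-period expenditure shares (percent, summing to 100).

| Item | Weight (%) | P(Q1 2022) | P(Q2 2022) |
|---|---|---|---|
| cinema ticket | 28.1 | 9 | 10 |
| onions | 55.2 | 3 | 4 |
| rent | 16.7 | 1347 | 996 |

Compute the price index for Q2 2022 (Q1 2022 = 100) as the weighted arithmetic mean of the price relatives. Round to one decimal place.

cinema ticket: 28.1 × (10/9) = 28.1 × 1.111111 = 31.2222
onions: 55.2 × (4/3) = 55.2 × 1.333333 = 73.6000
rent: 16.7 × (996/1347) = 16.7 × 0.739421 = 12.3483
Index = Σ wᵢ·(p₁ᵢ/p₀ᵢ) = 31.2222 + 73.6000 + 12.3483 = 117.1706

117.2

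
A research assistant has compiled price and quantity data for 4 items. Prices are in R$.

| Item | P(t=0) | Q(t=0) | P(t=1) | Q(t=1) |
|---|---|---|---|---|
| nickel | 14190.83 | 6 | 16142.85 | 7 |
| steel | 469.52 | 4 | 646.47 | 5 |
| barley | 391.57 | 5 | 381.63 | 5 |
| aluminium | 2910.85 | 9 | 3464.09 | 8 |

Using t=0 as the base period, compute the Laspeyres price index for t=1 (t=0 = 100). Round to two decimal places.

115.06

Laspeyres price index uses base-period quantities as weights.
ΣP(t=1)·Q(t=0) = 16142.85×6 + 646.47×4 + 381.63×5 + 3464.09×9 = 96857.1 + 2585.88 + 1908.15 + 31176.81 = 132527.94
ΣP(t=0)·Q(t=0) = 14190.83×6 + 469.52×4 + 391.57×5 + 2910.85×9 = 85144.98 + 1878.08 + 1957.85 + 26197.65 = 115178.56
Index = 132527.94 / 115178.56 × 100 = 115.0630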